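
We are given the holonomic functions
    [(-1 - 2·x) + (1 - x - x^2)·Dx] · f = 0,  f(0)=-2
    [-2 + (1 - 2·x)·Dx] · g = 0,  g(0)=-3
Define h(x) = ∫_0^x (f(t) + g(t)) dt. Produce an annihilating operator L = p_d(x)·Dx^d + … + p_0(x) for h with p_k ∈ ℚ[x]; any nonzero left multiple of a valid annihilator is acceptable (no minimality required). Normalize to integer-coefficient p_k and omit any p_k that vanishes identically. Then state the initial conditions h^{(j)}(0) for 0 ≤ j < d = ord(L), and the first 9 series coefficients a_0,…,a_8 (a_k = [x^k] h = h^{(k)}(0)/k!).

L = (-12·x + 12·x^2 - 8·x^3)·Dx + (4 - 6·x - 6·x^2 + 16·x^3 - 16·x^4)·Dx^2 + (-1 + 5·x - 9·x^2 + 6·x^3 + 2·x^4 - 4·x^5)·Dx^3  (order 3).
h: a_k = 0, -5, -4, -16/3, -15/2, -58/5, -56/3, -218/7, -213/4, …
ICs: h(0) = 0, h′(0) = -5, h′′(0) = -8.

f: a_k = -2, -2, -4, -6, -10, -16, -26, -42, -68, …
g: a_k = -3, -6, -12, -24, -48, -96, -192, -384, -768, …
h₀=f+g: left-lcm gives L₀, ord ≤ 2.
h=∫h₀ ⇒ L = L₀·Dx.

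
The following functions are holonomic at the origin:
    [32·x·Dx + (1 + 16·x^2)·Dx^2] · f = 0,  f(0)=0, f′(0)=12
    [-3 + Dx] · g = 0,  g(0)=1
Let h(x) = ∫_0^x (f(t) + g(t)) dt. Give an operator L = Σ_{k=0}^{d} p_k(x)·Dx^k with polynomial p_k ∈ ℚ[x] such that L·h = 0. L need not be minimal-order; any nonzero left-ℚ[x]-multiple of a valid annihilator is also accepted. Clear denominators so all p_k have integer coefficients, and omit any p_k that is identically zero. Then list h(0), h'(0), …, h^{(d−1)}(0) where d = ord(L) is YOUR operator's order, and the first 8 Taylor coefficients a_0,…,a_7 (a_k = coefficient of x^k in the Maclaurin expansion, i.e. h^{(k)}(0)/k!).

f: a_k = 0, 12, 0, -64, 0, 3072/5, 0, -49152/7, …
g: a_k = 1, 3, 9/2, 9/2, 27/8, 81/40, 81/80, 243/560, …
Weyl lclm of L_f,L_g ⇒ L₀ (ord ≤ 3).
h=∫h₀ ⇒ L = L₀·Dx.
L = (96 - 288·x - 4608·x^2 - 4608·x^3)·Dx^2 + (-41 + 1248·x^2 - 2304·x^4)·Dx^3 + (3 + 32·x + 96·x^2 + 512·x^3 + 768·x^4)·Dx^4  (order 4).
h: a_k = 0, 1, 15/2, 3/2, -119/8, 27/40, 8219/80, 81/560, …
ICs: h(0) = 0, h′(0) = 1, h′′(0) = 15, h′′′(0) = 9.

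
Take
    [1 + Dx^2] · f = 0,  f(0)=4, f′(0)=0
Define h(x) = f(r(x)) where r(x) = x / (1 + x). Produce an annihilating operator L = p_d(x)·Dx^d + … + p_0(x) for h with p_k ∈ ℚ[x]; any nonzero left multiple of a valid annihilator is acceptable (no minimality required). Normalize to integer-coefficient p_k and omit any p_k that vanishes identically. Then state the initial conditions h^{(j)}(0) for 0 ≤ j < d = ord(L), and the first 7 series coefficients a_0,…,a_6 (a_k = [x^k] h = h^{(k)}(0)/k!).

f: a_k = 4, 0, -2, 0, 1/6, 0, -1/180, …
f∘r: x↦r, Dx↦Dx/r' in L_f ⇒ L₀.
L = 1 + (2 + 6·x + 6·x^2 + 2·x^3)·Dx + (1 + 4·x + 6·x^2 + 4·x^3 + x^4)·Dx^2  (order 2).
h: a_k = 4, 0, -2, 4, -35/6, 22/3, -1501/180, …
ICs: h(0) = 4, h′(0) = 0.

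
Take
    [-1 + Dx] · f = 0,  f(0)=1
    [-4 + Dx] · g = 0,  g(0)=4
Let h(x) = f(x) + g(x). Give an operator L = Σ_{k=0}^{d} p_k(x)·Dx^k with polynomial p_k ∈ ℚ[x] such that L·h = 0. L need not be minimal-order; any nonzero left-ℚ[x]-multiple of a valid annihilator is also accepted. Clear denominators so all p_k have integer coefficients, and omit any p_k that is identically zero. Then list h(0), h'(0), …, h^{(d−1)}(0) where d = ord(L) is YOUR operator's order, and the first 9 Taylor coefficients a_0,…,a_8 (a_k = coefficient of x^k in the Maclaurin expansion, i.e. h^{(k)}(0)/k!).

f: a_k = 1, 1, 1/2, 1/6, 1/24, 1/120, 1/720, 1/5040, 1/40320, …
g: a_k = 4, 16, 32, 128/3, 128/3, 512/15, 1024/45, 4096/315, 2048/315, …
Sum ⇒ L₀ = lclm(L_f,L_g) in ℚ(x)⟨Dx⟩.
L = 4 - 5·Dx + Dx^2  (order 2).
h: a_k = 5, 17, 65/2, 257/6, 1025/24, 4097/120, 3277/144, 65537/5040, 52429/8064, …
ICs: h(0) = 5, h′(0) = 17.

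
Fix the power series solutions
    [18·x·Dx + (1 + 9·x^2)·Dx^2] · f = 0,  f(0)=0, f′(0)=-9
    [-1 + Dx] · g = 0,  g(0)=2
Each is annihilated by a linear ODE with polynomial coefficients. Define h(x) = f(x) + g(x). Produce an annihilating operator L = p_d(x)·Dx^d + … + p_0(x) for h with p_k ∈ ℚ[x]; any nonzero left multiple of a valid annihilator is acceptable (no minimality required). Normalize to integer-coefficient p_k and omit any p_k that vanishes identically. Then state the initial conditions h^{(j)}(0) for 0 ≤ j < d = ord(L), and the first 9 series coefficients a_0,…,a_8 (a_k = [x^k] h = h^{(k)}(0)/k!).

L = (18 - 18·x - 486·x^2 - 162·x^3)·Dx + (-19 + 468·x^2 - 81·x^4)·Dx^2 + (1 + 18·x + 18·x^2 + 162·x^3 + 81·x^4)·Dx^3  (order 3).
h: a_k = 2, -7, 1, 82/3, 1/12, -8747/60, 1/360, 337423/360, 1/20160, …
ICs: h(0) = 2, h′(0) = -7, h′′(0) = 2.

f: a_k = 0, -9, 0, 27, 0, -729/5, 0, 6561/7, 0, …
g: a_k = 2, 2, 1, 1/3, 1/12, 1/60, 1/360, 1/2520, 1/20160, …
h₀=f+g: left-lcm gives L₀, ord ≤ 3.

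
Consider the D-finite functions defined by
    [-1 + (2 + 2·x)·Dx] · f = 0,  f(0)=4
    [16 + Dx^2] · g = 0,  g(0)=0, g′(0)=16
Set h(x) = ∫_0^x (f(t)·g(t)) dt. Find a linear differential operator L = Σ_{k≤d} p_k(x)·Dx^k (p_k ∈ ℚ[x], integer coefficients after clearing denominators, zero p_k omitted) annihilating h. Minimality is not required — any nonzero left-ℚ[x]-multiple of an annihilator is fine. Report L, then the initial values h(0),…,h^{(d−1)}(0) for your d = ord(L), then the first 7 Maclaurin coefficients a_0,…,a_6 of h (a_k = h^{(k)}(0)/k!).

L = (67 + 128·x + 64·x^2)·Dx + (-4 - 4·x)·Dx^2 + (4 + 8·x + 4·x^2)·Dx^3  (order 3).
h: a_k = 0, 0, 32, 32/3, -134/3, -244/15, 4661/180, …
ICs: h(0) = 0, h′(0) = 0, h′′(0) = 64.

f: a_k = 4, 2, -1/2, 1/4, -5/32, 7/64, -21/256, …
g: a_k = 0, 16, 0, -128/3, 0, 512/15, 0, …
Product ⇒ symmetric product L₀, ord ≤ 2.
h=∫₀ˣh₀: take L = L₀·Dx.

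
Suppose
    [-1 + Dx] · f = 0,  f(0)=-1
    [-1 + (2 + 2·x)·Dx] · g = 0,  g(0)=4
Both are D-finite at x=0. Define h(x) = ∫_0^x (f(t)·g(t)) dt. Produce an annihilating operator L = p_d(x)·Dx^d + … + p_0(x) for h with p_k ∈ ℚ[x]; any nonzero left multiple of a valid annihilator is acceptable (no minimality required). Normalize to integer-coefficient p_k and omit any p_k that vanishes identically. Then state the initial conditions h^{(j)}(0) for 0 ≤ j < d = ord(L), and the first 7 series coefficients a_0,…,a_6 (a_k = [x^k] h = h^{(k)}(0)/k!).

f: a_k = -1, -1, -1/2, -1/6, -1/24, -1/120, -1/720, …
g: a_k = 4, 2, -1/2, 1/4, -5/32, 7/64, -21/256, …
h₀=f·g: eliminate ⇒ L₀, order ≤ 1·1.
h=∫h₀ ⇒ L = L₀·Dx.
L = (-3 - 2·x)·Dx + (2 + 2·x)·Dx^2  (order 2).
h: a_k = 0, -4, -3, -7/6, -17/48, -11/160, -107/5760, …
ICs: h(0) = 0, h′(0) = -4.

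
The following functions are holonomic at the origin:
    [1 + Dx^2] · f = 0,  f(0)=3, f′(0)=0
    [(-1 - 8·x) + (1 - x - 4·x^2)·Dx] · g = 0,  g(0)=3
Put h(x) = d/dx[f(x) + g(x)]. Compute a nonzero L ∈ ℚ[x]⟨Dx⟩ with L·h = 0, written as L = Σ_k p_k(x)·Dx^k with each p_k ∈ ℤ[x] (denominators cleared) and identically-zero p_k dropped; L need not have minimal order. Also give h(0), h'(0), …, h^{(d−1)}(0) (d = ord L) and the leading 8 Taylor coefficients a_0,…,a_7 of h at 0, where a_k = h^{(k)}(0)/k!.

L = (706 + 4324·x + 19178·x^2 + 15080·x^3 + 30400·x^4 + 1152·x^5 + 1536·x^6) + (-55 - 431·x + 153·x^2 + 1009·x^3 + 3620·x^4 + 5904·x^5 + 448·x^6 + 512·x^7)·Dx + (706 + 4324·x + 19178·x^2 + 15080·x^3 + 30400·x^4 + 1152·x^5 + 1536·x^6)·Dx^2 + (-55 - 431·x + 153·x^2 + 1009·x^3 + 3620·x^4 + 5904·x^5 + 448·x^6 + 512·x^7)·Dx^3  (order 3).
h: a_k = 3, 27, 81, 697/2, 975, 130319/40, 9261, 46972801/1680, …
ICs: h(0) = 3, h′(0) = 27, h′′(0) = 162.

f: a_k = 3, 0, -3/2, 0, 1/8, 0, -1/240, 0, …
g: a_k = 3, 3, 15, 27, 87, 195, 543, 1323, …
L₀ := lclm(L_f,L_g); ord L₀ ≤ 2+1.
Differentiate: ansatz ord ≤ ord L₀ ⇒ L.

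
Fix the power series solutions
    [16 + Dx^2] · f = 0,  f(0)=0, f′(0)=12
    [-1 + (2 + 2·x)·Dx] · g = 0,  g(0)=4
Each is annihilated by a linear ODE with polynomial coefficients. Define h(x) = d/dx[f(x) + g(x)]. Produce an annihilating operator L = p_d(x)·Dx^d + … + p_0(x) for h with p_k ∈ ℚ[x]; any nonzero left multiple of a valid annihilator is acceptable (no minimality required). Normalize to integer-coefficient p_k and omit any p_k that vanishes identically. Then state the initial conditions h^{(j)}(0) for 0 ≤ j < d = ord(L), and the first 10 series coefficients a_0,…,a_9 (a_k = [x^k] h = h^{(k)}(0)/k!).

L = (-1264 - 2048·x - 1024·x^2) + (-2144 - 6240·x - 6144·x^2 - 2048·x^3)·Dx + (-79 - 128·x - 64·x^2)·Dx^2 + (-134 - 390·x - 384·x^2 - 128·x^3)·Dx^3  (order 3).
h: a_k = 14, -1, -381/4, -5/8, 8227/64, -63/128, -520823/7680, -429/1024, 34230107/1720320, -12155/32768, …
ICs: h(0) = 14, h′(0) = -1, h′′(0) = -381/2.

f: a_k = 0, 12, 0, -32, 0, 128/5, 0, -1024/105, 0, 2048/945, …
g: a_k = 4, 2, -1/2, 1/4, -5/32, 7/64, -21/256, 33/512, -429/8192, 715/16384, …
h₀=f+g: left-lcm gives L₀, ord ≤ 3.
h₀' ⇒ L via d/dx closure of L₀.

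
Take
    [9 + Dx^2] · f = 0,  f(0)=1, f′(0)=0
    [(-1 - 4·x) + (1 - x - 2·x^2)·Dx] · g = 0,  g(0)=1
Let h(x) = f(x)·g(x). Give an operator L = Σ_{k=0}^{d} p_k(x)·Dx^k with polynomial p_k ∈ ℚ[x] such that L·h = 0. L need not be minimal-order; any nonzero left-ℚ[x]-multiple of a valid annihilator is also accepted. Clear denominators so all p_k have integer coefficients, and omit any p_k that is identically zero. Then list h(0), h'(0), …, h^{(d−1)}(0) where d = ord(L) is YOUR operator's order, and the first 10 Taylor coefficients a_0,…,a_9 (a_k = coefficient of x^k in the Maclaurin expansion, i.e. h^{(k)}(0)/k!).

L = (-5 + 9·x + 18·x^2) + (2 + 8·x)·Dx + (-1 + x + 2·x^2)·Dx^2  (order 2).
h: a_k = 1, 1, -3/2, 1/2, 7/8, 15/8, 209/80, 509/80, 52641/4480, 109649/4480, …
ICs: h(0) = 1, h′(0) = 1.

f: a_k = 1, 0, -9/2, 0, 27/8, 0, -81/80, 0, 729/4480, 0, …
g: a_k = 1, 1, 3, 5, 11, 21, 43, 85, 171, 341, …
Product ⇒ symmetric product L₀, ord ≤ 2.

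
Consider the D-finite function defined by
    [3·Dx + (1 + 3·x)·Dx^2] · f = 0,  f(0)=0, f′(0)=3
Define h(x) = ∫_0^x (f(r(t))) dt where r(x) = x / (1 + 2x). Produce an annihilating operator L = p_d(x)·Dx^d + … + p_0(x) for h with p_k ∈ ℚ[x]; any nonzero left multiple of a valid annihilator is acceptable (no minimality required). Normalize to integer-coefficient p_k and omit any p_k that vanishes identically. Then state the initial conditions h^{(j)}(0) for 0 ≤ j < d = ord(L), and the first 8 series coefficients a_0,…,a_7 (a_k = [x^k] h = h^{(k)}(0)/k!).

L = (7 + 20·x)·Dx^2 + (1 + 7·x + 10·x^2)·Dx^3  (order 3).
h: a_k = 0, 0, 3/2, -7/2, 39/4, -609/20, 1031/10, -741/2, …
ICs: h(0) = 0, h′(0) = 0, h′′(0) = 3.

f: a_k = 0, 3, -9/2, 9, -81/4, 243/5, -243/2, 2187/7, …
Change of var in L_f (x↦r) gives L₀.
∫: right-multiply L₀ by Dx.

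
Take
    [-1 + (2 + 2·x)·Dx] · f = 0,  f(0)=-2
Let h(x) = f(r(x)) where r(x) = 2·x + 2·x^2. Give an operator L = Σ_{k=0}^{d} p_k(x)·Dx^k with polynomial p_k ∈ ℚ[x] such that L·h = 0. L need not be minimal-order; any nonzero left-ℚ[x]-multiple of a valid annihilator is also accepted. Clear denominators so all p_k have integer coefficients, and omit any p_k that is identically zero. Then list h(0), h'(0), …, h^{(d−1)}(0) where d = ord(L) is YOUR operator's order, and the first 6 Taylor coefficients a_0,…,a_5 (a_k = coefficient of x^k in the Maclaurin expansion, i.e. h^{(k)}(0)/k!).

f: a_k = -2, -1, 1/4, -1/8, 5/64, -7/128, …
f∘r: x↦r, Dx↦Dx/r' in L_f ⇒ L₀.
L = (-1 - 2·x) + (1 + 2·x + 2·x^2)·Dx  (order 1).
h: a_k = -2, -2, -1, 1, -3/4, 1/4, …
ICs: h(0) = -2.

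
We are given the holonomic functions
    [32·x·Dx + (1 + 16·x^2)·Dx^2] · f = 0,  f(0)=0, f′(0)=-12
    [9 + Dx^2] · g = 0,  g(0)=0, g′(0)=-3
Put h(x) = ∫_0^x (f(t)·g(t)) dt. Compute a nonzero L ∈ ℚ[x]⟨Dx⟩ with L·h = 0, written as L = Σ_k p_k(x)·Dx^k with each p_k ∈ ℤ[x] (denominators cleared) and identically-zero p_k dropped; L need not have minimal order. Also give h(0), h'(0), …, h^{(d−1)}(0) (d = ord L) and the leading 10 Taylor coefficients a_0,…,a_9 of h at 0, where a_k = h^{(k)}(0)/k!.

f: a_k = 0, -12, 0, 64, 0, -3072/5, 0, 49152/7, 0, -262144/3, …
g: a_k = 0, -3, 0, 9/2, 0, -81/40, 0, 243/560, 0, -243/4480, …
L₀ := L_f ⊗_s L_g (sym. prod.), ord ≤ 4.
∫: right-multiply L₀ by Dx.
L = (16425 + 696384·x^2 + 2778624·x^4 + 11943936·x^6 + 47775744·x^8)·Dx + (23616·x + 543744·x^3 + 3981312·x^5 + 21233664·x^7)·Dx^2 + (2050 + 87168·x^2 + 470016·x^4 + 2654208·x^6 + 10616832·x^8)·Dx^3 + (2624·x + 60416·x^3 + 442368·x^5 + 2359296·x^7)·Dx^4 + (25 + 1088·x^2 + 17920·x^4 + 147456·x^6 + 589824·x^8)·Dx^5  (order 5).
h: a_k = 0, 0, 0, 12, 0, -246/5, 0, 4311/14, 0, -10651/4, …
ICs: h(0) = 0, h′(0) = 0, h′′(0) = 0, h′′′(0) = 72, h′′′′(0) = 0.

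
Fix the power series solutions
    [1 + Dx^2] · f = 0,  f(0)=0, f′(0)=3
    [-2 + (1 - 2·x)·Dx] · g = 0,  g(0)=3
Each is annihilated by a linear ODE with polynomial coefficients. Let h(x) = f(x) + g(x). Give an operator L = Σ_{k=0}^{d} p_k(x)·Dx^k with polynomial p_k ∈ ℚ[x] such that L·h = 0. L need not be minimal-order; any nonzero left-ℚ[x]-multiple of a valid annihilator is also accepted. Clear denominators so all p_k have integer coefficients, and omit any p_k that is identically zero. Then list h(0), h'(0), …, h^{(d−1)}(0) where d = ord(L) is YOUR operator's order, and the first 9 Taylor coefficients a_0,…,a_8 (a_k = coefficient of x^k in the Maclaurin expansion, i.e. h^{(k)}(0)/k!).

L = (-50 + 8·x - 8·x^2) + (9 - 22·x + 12·x^2 - 8·x^3)·Dx + (-50 + 8·x - 8·x^2)·Dx^2 + (9 - 22·x + 12·x^2 - 8·x^3)·Dx^3  (order 3).
h: a_k = 3, 9, 12, 47/2, 48, 3841/40, 192, 645119/1680, 768, …
ICs: h(0) = 3, h′(0) = 9, h′′(0) = 24.

f: a_k = 0, 3, 0, -1/2, 0, 1/40, 0, -1/1680, 0, …
g: a_k = 3, 6, 12, 24, 48, 96, 192, 384, 768, …
Sum ⇒ L₀ = lclm(L_f,L_g) in ℚ(x)⟨Dx⟩.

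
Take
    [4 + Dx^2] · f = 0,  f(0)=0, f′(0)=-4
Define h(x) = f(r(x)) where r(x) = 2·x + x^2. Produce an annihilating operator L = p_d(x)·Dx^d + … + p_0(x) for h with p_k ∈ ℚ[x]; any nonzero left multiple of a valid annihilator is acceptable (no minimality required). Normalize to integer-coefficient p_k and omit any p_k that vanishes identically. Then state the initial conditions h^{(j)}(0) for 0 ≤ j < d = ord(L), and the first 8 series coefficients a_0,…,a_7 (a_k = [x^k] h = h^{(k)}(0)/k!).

f: a_k = 0, -4, 0, 8/3, 0, -8/15, 0, 16/315, …
L₀ from L_f via x↦r, Dx↦r'^{-1}Dx.
L = (16 + 48·x + 48·x^2 + 16·x^3) - Dx + (1 + x)·Dx^2  (order 2).
h: a_k = 0, -8, -4, 64/3, 32, -16/15, -40, -11392/315, …
ICs: h(0) = 0, h′(0) = -8.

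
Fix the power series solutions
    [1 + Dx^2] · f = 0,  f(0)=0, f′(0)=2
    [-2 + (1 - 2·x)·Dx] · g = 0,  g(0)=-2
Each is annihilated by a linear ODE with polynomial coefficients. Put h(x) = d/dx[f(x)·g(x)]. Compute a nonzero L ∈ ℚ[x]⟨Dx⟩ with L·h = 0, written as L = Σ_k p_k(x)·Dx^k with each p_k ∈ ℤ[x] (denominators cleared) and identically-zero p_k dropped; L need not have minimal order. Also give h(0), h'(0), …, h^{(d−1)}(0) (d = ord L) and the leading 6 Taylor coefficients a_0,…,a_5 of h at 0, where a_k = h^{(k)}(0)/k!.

f: a_k = 0, 2, 0, -1/3, 0, 1/60, …
g: a_k = -2, -4, -8, -16, -32, -64, …
Sym-product of L_f,L_g gives L₀ (≤ ord 2).
Derive L from L₀ (diff closure).
L = (-7 - 4·x + 4·x^2) + (-4 + 8·x)·Dx + (1 - 4·x + 4·x^2)·Dx^2  (order 2).
h: a_k = -4, -16, -46, -368/3, -1841/6, -3682/5, …
ICs: h(0) = -4, h′(0) = -16.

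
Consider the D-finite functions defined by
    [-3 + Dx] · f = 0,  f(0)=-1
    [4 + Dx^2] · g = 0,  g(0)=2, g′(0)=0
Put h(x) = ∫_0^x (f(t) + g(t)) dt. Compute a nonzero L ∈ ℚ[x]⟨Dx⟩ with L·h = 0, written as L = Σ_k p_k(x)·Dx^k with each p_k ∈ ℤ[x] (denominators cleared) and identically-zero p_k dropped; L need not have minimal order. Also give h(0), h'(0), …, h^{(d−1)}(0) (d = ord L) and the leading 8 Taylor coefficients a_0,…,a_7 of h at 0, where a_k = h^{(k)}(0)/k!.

f: a_k = -1, -3, -9/2, -9/2, -27/8, -81/40, -81/80, -243/560, …
g: a_k = 2, 0, -4, 0, 4/3, 0, -8/45, 0, …
L₀ := lclm(L_f,L_g); ord L₀ ≤ 1+2.
∫: right-multiply L₀ by Dx.
L = -12·Dx + 4·Dx^2 - 3·Dx^3 + Dx^4  (order 4).
h: a_k = 0, 1, -3/2, -17/6, -9/8, -49/120, -27/80, -857/5040, …
ICs: h(0) = 0, h′(0) = 1, h′′(0) = -3, h′′′(0) = -17.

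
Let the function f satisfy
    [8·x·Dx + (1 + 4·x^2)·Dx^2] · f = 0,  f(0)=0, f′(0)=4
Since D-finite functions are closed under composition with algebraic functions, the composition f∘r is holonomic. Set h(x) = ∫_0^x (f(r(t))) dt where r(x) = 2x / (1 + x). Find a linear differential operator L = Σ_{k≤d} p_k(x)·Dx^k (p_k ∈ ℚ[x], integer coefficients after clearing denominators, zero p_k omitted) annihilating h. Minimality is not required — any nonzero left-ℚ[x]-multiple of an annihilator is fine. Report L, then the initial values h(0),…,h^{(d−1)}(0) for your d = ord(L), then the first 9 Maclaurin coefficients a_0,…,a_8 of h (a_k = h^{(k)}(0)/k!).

f: a_k = 0, 4, 0, -16/3, 0, 64/5, 0, -256/7, 0, …
h₀=f(r): pull back L_f along r ⇒ L₀.
h=∫h₀ ⇒ L = L₀·Dx.
L = (2 + 34·x)·Dx^2 + (1 + 2·x + 17·x^2)·Dx^3  (order 3).
h: a_k = 0, 0, 4, -8/3, -26/3, 24, 404/15, -4888/21, 727/7, …
ICs: h(0) = 0, h′(0) = 0, h′′(0) = 8.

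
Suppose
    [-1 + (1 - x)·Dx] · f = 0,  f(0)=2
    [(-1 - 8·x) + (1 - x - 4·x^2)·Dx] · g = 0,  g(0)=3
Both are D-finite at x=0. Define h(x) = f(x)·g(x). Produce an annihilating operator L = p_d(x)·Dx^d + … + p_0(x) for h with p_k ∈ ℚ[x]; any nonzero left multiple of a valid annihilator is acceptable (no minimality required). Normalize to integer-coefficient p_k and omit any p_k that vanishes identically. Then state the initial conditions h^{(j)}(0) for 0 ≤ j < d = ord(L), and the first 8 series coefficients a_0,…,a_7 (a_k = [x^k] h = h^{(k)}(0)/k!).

f: a_k = 2, 2, 2, 2, 2, 2, 2, 2, …
g: a_k = 3, 3, 15, 27, 87, 195, 543, 1323, …
Product ⇒ symmetric product L₀, ord ≤ 1.
L = (-2 - 6·x + 12·x^2) + (1 - 2·x - 3·x^2 + 4·x^3)·Dx  (order 1).
h: a_k = 6, 12, 42, 96, 270, 660, 1746, 4392, …
ICs: h(0) = 6.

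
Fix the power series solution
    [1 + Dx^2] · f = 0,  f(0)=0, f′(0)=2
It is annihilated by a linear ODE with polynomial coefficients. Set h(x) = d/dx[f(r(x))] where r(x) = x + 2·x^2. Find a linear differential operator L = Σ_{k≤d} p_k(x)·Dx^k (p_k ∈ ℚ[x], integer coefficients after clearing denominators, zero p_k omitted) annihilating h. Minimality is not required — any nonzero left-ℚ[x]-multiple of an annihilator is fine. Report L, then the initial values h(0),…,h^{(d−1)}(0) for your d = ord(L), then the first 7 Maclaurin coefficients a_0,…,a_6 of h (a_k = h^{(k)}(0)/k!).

f: a_k = 0, 2, 0, -1/3, 0, 1/60, 0, …
L₀ from L_f via x↦r, Dx↦r'^{-1}Dx.
h=h₀': d/dx-closure on L₀ ⇒ L.
L = (49 + 16·x + 96·x^2 + 256·x^3 + 256·x^4) + (-12 - 48·x)·Dx + (1 + 8·x + 16·x^2)·Dx^2  (order 2).
h: a_k = 2, 8, -1, -8, -239/12, -15, 1679/360, …
ICs: h(0) = 2, h′(0) = 8.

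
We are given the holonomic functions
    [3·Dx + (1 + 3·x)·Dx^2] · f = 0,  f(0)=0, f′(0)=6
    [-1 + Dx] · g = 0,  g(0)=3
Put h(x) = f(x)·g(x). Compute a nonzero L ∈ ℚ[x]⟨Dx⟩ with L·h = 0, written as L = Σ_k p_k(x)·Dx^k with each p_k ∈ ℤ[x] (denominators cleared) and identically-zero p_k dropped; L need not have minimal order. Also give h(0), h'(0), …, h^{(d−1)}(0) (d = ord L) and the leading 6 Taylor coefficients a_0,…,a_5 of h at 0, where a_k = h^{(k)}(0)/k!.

f: a_k = 0, 6, -9, 18, -81/2, 486/5, …
g: a_k = 3, 3, 3/2, 1/2, 1/8, 1/40, …
L₀ := L_f ⊗_s L_g (sym. prod.), ord ≤ 2.
L = (-2 + 3·x) + (1 - 6·x)·Dx + (1 + 3·x)·Dx^2  (order 2).
h: a_k = 0, 18, -9, 36, -78, 3867/20, …
ICs: h(0) = 0, h′(0) = 18.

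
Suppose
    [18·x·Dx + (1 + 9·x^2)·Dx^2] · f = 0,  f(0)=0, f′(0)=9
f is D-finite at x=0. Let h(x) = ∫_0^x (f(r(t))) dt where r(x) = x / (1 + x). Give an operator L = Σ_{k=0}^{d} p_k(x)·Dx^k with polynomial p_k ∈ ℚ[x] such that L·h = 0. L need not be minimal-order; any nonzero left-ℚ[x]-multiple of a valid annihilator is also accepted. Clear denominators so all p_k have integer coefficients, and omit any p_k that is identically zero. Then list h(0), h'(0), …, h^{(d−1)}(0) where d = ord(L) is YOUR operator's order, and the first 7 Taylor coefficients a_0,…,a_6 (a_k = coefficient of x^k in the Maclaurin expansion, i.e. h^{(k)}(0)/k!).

f: a_k = 0, 9, 0, -27, 0, 729/5, 0, …
L₀ from L_f via x↦r, Dx↦r'^{-1}Dx.
h=∫₀ˣh₀: take L = L₀·Dx.
L = (2 + 20·x)·Dx^2 + (1 + 2·x + 10·x^2)·Dx^3  (order 3).
h: a_k = 0, 0, 9/2, -3, -9/2, 72/5, -6/5, …
ICs: h(0) = 0, h′(0) = 0, h′′(0) = 9.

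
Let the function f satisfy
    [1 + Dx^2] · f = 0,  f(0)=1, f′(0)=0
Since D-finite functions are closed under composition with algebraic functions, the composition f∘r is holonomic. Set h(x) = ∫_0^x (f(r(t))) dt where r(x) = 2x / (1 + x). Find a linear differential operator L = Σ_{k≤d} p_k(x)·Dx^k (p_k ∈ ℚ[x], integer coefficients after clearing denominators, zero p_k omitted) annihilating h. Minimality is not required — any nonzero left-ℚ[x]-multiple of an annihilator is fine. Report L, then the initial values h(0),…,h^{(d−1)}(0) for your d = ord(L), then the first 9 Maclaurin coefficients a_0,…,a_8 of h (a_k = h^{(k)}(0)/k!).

f: a_k = 1, 0, -1/2, 0, 1/24, 0, -1/720, 0, 1/40320, …
L₀ from L_f via x↦r, Dx↦r'^{-1}Dx.
h=∫₀ˣh₀: take L = L₀·Dx.
L = 4·Dx + (2 + 6·x + 6·x^2 + 2·x^3)·Dx^2 + (1 + 4·x + 6·x^2 + 4·x^3 + x^4)·Dx^3  (order 3).
h: a_k = 0, 1, 0, -2/3, 1, -16/15, 8/9, -22/45, -1/10, …
ICs: h(0) = 0, h′(0) = 1, h′′(0) = 0.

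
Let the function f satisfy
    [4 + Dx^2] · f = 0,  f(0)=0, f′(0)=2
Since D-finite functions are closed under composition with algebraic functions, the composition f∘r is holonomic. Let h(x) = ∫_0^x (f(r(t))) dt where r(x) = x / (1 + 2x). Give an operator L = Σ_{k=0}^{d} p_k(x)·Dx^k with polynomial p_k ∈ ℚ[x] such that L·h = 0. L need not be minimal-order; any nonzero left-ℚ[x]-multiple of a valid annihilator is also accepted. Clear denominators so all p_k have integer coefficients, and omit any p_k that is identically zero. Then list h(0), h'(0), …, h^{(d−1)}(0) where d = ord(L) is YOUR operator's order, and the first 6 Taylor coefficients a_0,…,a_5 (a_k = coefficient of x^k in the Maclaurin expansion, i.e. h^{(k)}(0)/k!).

f: a_k = 0, 2, 0, -4/3, 0, 4/15, …
L₀ from L_f via x↦r, Dx↦r'^{-1}Dx.
h=∫₀ˣh₀: take L = L₀·Dx.
L = 4·Dx + (4 + 24·x + 48·x^2 + 32·x^3)·Dx^2 + (1 + 8·x + 24·x^2 + 32·x^3 + 16·x^4)·Dx^3  (order 3).
h: a_k = 0, 0, 1, -4/3, 5/3, -8/5, …
ICs: h(0) = 0, h′(0) = 0, h′′(0) = 2.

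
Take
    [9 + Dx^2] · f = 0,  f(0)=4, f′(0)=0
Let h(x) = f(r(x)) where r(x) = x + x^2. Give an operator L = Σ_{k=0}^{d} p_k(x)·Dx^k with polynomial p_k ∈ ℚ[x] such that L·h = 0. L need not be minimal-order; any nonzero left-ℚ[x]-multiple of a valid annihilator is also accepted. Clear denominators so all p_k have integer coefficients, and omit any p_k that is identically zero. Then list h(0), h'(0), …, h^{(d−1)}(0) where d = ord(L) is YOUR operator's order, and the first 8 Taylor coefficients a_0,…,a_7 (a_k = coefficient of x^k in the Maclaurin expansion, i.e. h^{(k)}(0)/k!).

f: a_k = 4, 0, -18, 0, 27/2, 0, -81/20, 0, …
L₀ from L_f via x↦r, Dx↦r'^{-1}Dx.
L = (9 + 54·x + 108·x^2 + 72·x^3) - 2·Dx + (1 + 2·x)·Dx^2  (order 2).
h: a_k = 4, 0, -18, -36, -9/2, 54, 1539/20, 297/10, …
ICs: h(0) = 4, h′(0) = 0.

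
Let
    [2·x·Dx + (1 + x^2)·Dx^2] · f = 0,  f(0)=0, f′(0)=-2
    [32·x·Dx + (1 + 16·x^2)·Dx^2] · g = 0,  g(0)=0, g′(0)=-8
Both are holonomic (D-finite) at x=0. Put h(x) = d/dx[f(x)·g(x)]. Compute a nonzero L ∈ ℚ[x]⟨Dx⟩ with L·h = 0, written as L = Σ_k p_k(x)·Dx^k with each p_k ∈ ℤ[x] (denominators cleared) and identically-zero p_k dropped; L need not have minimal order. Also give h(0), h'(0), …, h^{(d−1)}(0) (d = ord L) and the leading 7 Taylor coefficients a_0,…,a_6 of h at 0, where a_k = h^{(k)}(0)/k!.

L = (-384·x - 10880·x^3 - 16384·x^5 + 34816·x^7 + 98304·x^9) + (-68 - 3916·x^2 - 19584·x^4 - 14336·x^6 + 121856·x^8 + 147456·x^10)·Dx + (-136·x - 2632·x^3 - 6528·x^5 + 16448·x^7 + 69632·x^9 + 49152·x^11)·Dx^2 + (-1 - 34·x^2 - 305·x^4 + 4880·x^8 + 8704·x^10 + 4096·x^12)·Dx^3  (order 3).
h: a_k = 0, 32, 0, -1088/3, 0, 76576/15, 0, …
ICs: h(0) = 0, h′(0) = 32, h′′(0) = 0.

f: a_k = 0, -2, 0, 2/3, 0, -2/5, 0, …
g: a_k = 0, -8, 0, 128/3, 0, -2048/5, 0, …
L₀ := L_f ⊗_s L_g (sym. prod.), ord ≤ 4.
h₀' ⇒ L via d/dx closure of L₀.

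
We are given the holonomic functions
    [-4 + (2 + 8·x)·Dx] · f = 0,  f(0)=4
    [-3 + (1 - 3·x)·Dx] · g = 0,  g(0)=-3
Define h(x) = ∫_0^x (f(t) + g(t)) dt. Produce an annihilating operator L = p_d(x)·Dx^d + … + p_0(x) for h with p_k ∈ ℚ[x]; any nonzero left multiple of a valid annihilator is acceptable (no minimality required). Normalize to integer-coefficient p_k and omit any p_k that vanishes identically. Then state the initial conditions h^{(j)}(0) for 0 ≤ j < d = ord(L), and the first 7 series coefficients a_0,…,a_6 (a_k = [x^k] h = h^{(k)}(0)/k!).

f: a_k = 4, 8, -8, 16, -40, 112, -336, …
g: a_k = -3, -9, -27, -81, -243, -729, -2187, …
Sum ⇒ L₀ = lclm(L_f,L_g) in ℚ(x)⟨Dx⟩.
h=∫₀ˣh₀: take L = L₀·Dx.
L = (48 + 108·x)·Dx + (-22 - 120·x - 324·x^2)·Dx^2 + (1 + 19·x + 6·x^2 - 216·x^3)·Dx^3  (order 3).
h: a_k = 0, 1, -1/2, -35/3, -65/4, -283/5, -617/6, …
ICs: h(0) = 0, h′(0) = 1, h′′(0) = -1.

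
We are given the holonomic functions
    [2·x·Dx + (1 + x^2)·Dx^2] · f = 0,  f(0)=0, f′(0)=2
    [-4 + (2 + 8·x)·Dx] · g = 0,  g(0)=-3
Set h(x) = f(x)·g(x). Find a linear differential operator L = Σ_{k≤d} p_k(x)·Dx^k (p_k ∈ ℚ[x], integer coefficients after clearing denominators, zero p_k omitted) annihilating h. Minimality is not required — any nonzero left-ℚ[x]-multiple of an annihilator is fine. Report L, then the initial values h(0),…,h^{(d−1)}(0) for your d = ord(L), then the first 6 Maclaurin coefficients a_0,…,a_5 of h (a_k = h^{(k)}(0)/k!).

L = (12 - 4·x - 4·x^2) + (-4 - 14·x + 12·x^2 + 16·x^3)·Dx + (1 + 8·x + 17·x^2 + 8·x^3 + 16·x^4)·Dx^2  (order 2).
h: a_k = 0, -6, -12, 14, -20, 274/5, …
ICs: h(0) = 0, h′(0) = -6.

f: a_k = 0, 2, 0, -2/3, 0, 2/5, …
g: a_k = -3, -6, 6, -12, 30, -84, …
Product ⇒ symmetric product L₀, ord ≤ 2.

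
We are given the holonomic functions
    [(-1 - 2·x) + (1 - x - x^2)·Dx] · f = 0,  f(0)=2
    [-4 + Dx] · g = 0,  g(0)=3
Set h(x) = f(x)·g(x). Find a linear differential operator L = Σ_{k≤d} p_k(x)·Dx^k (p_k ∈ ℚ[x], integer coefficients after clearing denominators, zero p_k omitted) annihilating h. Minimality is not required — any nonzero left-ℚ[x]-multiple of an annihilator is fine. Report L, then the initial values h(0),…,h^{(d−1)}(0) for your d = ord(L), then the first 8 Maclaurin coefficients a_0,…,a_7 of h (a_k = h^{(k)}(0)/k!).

L = (5 - 2·x - 4·x^2) + (-1 + x + x^2)·Dx  (order 1).
h: a_k = 6, 30, 84, 178, 326, 2776/5, 2746/3, 156454/105, …
ICs: h(0) = 6.

f: a_k = 2, 2, 4, 6, 10, 16, 26, 42, …
g: a_k = 3, 12, 24, 32, 32, 128/5, 256/15, 1024/105, …
f·g: L₀ = L_f ⊗_s L_g, ord ≤ 1·1.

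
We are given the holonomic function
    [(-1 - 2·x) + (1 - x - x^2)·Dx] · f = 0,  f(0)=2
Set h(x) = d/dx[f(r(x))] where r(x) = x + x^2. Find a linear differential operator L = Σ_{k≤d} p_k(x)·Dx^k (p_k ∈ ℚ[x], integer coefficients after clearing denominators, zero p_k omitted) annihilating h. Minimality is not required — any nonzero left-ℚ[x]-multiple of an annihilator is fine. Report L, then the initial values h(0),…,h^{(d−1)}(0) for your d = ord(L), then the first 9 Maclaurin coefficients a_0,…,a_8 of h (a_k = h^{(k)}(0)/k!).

L = (6 + 24·x + 48·x^2 + 68·x^3 + 84·x^4 + 60·x^5 + 20·x^6) + (-1 - 3·x + 12·x^3 + 25·x^4 + 24·x^5 + 14·x^6 + 4·x^7)·Dx  (order 1).
h: a_k = 2, 12, 42, 128, 370, 1032, 2786, 7376, 19224, …
ICs: h(0) = 2.

f: a_k = 2, 2, 4, 6, 10, 16, 26, 42, 68, …
f∘r: x↦r, Dx↦Dx/r' in L_f ⇒ L₀.
h=h₀': d/dx-closure on L₀ ⇒ L.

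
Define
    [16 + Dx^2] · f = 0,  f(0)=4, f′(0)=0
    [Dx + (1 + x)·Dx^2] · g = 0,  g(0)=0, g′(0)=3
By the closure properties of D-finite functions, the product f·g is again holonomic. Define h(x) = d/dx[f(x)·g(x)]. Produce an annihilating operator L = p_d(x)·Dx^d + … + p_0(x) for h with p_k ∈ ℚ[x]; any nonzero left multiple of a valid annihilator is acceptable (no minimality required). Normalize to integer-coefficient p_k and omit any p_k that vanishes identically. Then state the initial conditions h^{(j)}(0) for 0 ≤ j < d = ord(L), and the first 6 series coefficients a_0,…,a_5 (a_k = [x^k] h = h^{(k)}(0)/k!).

L = (96160 + 647168·x + 1757184·x^2 + 2482176·x^3 + 1931264·x^4 + 786432·x^5 + 131072·x^6) + (13728 + 74144·x + 156160·x^2 + 161280·x^3 + 81920·x^4 + 16384·x^5)·Dx + (13546 + 87008·x + 228848·x^2 + 316416·x^3 + 242944·x^4 + 98304·x^5 + 16384·x^6)·Dx^2 + (858 + 4634·x + 9760·x^2 + 10080·x^3 + 5120·x^4 + 1024·x^5)·Dx^3 + (471 + 2910·x + 7439·x^2 + 10080·x^3 + 7640·x^4 + 3072·x^5 + 512·x^6)·Dx^4  (order 4).
h: a_k = 12, -12, -276, 180, 492, -252, …
ICs: h(0) = 12, h′(0) = -12, h′′(0) = -552, h′′′(0) = 1080.

f: a_k = 4, 0, -32, 0, 128/3, 0, …
g: a_k = 0, 3, -3/2, 1, -3/4, 3/5, …
L₀ := L_f ⊗_s L_g (sym. prod.), ord ≤ 4.
Derive L from L₀ (diff closure).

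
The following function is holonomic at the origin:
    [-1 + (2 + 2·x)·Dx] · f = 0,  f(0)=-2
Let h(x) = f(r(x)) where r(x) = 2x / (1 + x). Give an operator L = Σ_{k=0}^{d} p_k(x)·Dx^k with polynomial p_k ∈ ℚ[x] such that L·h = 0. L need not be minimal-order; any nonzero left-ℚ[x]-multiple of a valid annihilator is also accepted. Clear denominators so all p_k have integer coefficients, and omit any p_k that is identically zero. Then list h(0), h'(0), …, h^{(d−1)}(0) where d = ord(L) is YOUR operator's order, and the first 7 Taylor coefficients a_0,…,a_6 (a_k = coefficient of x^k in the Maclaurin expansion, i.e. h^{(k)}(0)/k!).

L = -1 + (1 + 4·x + 3·x^2)·Dx  (order 1).
h: a_k = -2, -2, 3, -5, 37/4, -75/4, 327/8, …
ICs: h(0) = -2.

f: a_k = -2, -1, 1/4, -1/8, 5/64, -7/128, 21/512, …
h₀=f(r): pull back L_f along r ⇒ L₀.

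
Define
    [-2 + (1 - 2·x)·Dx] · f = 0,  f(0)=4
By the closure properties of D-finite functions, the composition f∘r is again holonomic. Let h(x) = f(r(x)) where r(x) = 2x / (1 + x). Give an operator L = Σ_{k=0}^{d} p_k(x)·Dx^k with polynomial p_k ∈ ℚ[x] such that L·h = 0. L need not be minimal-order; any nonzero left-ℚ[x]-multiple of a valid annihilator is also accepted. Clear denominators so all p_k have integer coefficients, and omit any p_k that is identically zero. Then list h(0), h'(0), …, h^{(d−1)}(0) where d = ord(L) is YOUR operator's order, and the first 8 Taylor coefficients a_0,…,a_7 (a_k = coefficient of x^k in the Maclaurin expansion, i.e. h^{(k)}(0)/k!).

f: a_k = 4, 8, 16, 32, 64, 128, 256, 512, …
L₀ from L_f via x↦r, Dx↦r'^{-1}Dx.
L = 4 + (-1 + 2·x + 3·x^2)·Dx  (order 1).
h: a_k = 4, 16, 48, 144, 432, 1296, 3888, 11664, …
ICs: h(0) = 4.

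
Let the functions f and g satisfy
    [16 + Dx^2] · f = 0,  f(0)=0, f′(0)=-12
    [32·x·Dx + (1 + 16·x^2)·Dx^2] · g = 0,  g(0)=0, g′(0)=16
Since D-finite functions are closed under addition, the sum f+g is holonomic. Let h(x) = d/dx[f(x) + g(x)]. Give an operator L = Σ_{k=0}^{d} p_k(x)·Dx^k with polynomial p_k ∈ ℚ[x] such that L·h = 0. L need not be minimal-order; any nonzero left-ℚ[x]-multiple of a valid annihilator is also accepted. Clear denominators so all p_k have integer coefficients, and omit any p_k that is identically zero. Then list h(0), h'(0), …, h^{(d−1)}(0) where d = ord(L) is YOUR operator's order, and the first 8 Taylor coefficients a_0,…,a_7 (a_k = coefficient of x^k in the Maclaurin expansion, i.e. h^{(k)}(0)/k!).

f: a_k = 0, -12, 0, 32, 0, -128/5, 0, 1024/105, …
g: a_k = 0, 16, 0, -256/3, 0, 4096/5, 0, -65536/7, …
Sum ⇒ L₀ = lclm(L_f,L_g) in ℚ(x)⟨Dx⟩.
h=h₀': d/dx-closure on L₀ ⇒ L.
L = (-5632·x + 114688·x^3 + 131072·x^5) + (-16 + 1792·x^2 + 36864·x^4 + 65536·x^6)·Dx + (-352·x + 7168·x^3 + 8192·x^5)·Dx^2 + (-1 + 112·x^2 + 2304·x^4 + 4096·x^6)·Dx^3  (order 3).
h: a_k = 4, 0, -160, 0, 3968, 0, -982016/15, 0, …
ICs: h(0) = 4, h′(0) = 0, h′′(0) = -320.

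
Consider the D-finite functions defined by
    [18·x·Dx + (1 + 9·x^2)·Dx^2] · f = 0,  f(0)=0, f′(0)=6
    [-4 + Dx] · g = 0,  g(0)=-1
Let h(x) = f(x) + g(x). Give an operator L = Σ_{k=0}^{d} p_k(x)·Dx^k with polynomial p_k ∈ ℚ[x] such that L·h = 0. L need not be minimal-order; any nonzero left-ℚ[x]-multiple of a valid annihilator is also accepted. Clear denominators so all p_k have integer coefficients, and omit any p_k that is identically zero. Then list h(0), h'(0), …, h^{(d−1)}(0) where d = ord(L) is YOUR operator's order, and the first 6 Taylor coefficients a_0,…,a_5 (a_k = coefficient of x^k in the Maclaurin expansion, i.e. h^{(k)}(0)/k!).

f: a_k = 0, 6, 0, -18, 0, 486/5, …
g: a_k = -1, -4, -8, -32/3, -32/3, -128/15, …
h₀=f+g: left-lcm gives L₀, ord ≤ 3.
L = (36 - 144·x - 972·x^2 - 1296·x^3)·Dx + (-17 + 99·x^2 - 648·x^4)·Dx^2 + (2 + 9·x + 36·x^2 + 81·x^3 + 162·x^4)·Dx^3  (order 3).
h: a_k = -1, 2, -8, -86/3, -32/3, 266/3, …
ICs: h(0) = -1, h′(0) = 2, h′′(0) = -16.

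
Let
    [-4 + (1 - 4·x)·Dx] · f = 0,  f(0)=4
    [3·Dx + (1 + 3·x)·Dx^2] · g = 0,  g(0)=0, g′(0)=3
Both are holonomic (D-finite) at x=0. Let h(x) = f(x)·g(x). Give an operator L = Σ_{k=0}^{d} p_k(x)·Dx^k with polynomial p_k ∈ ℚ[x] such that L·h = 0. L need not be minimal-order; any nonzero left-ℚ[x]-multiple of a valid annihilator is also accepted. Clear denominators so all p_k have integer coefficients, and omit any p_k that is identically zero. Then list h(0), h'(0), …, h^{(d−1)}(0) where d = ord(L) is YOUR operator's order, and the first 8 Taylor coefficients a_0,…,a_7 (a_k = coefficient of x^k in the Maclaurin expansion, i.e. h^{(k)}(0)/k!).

f: a_k = 4, 16, 64, 256, 1024, 4096, 16384, 65536, …
g: a_k = 0, 3, -9/2, 9, -81/4, 243/5, -243/2, 2187/7, …
Sym-product of L_f,L_g gives L₀ (≤ ord 2).
L = 12 + (5 + 36·x)·Dx + (-1 + x + 12·x^2)·Dx^2  (order 2).
h: a_k = 0, 12, 30, 156, 543, 11832/5, 44898/5, 1300884/35, …
ICs: h(0) = 0, h′(0) = 12.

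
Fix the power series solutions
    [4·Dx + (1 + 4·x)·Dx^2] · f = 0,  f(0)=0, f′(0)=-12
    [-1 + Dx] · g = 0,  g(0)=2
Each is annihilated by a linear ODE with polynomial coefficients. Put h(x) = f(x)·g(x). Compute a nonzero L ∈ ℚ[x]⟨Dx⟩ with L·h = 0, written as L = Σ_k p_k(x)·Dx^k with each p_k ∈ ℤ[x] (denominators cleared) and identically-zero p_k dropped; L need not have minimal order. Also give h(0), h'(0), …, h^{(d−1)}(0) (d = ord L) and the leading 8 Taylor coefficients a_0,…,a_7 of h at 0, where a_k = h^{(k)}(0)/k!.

f: a_k = 0, -12, 24, -64, 192, -3072/5, 2048, -49152/7, …
g: a_k = 2, 2, 1, 1/3, 1/12, 1/60, 1/360, 1/2520, …
Product ⇒ symmetric product L₀, ord ≤ 2.
L = (-3 + 4·x) + (2 - 8·x)·Dx + (1 + 4·x)·Dx^2  (order 2).
h: a_k = 0, -24, 24, -92, 276, -4509/5, 9119/3, -2205587/210, …
ICs: h(0) = 0, h′(0) = -24.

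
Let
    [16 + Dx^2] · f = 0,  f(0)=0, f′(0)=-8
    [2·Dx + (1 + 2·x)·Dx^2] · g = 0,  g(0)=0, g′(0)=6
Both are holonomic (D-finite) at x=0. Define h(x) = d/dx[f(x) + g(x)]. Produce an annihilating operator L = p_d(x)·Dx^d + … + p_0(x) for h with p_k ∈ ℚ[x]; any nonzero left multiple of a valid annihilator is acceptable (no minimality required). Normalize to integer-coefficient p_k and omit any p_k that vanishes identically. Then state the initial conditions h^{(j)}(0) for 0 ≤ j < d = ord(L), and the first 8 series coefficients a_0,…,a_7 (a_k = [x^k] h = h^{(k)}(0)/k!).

L = (160 + 256·x + 256·x^2) + (48 + 224·x + 384·x^2 + 256·x^3)·Dx + (10 + 16·x + 16·x^2)·Dx^2 + (3 + 14·x + 24·x^2 + 16·x^3)·Dx^3  (order 3).
h: a_k = -2, -12, 88, -48, 32/3, -192, 19328/45, -768, …
ICs: h(0) = -2, h′(0) = -12, h′′(0) = 176.

f: a_k = 0, -8, 0, 64/3, 0, -256/15, 0, 2048/315, …
g: a_k = 0, 6, -6, 8, -12, 96/5, -32, 384/7, …
h₀=f+g: left-lcm gives L₀, ord ≤ 4.
h₀' ⇒ L via d/dx closure of L₀.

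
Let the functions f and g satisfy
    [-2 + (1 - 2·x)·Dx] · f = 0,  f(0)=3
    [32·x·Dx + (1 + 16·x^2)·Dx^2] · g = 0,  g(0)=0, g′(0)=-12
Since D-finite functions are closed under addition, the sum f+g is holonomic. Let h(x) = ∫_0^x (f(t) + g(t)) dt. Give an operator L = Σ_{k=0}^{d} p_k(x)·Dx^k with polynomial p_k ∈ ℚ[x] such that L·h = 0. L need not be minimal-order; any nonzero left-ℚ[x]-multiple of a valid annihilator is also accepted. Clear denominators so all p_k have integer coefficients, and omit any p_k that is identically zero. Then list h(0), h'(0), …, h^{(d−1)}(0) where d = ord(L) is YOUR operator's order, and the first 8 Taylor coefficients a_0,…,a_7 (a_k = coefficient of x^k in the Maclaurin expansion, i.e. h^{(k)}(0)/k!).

L = (-32 + 256·x + 1536·x^2)·Dx^2 + (14 - 32·x - 160·x^2 + 1536·x^3)·Dx^3 + (-1 - 6·x - 96·x^3 + 256·x^4)·Dx^4  (order 4).
h: a_k = 0, 3, -3, 4, 22, 48/5, -432/5, 192/7, …
ICs: h(0) = 0, h′(0) = 3, h′′(0) = -6, h′′′(0) = 24.

f: a_k = 3, 6, 12, 24, 48, 96, 192, 384, …
g: a_k = 0, -12, 0, 64, 0, -3072/5, 0, 49152/7, …
Sum ⇒ L₀ = lclm(L_f,L_g) in ℚ(x)⟨Dx⟩.
∫: right-multiply L₀ by Dx.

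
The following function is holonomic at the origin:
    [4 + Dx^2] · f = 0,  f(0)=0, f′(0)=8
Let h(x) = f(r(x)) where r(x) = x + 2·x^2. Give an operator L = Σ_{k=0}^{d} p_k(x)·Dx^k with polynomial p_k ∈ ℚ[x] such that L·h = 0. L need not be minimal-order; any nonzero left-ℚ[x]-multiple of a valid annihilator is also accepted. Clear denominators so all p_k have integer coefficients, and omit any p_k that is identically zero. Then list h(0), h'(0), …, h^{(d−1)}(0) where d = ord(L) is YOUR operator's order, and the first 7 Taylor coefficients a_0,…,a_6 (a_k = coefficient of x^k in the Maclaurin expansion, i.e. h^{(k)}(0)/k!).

L = (4 + 48·x + 192·x^2 + 256·x^3) - 4·Dx + (1 + 4·x)·Dx^2  (order 2).
h: a_k = 0, 8, 16, -16/3, -32, -944/15, -32, …
ICs: h(0) = 0, h′(0) = 8.

f: a_k = 0, 8, 0, -16/3, 0, 16/15, 0, …
L₀ from L_f via x↦r, Dx↦r'^{-1}Dx.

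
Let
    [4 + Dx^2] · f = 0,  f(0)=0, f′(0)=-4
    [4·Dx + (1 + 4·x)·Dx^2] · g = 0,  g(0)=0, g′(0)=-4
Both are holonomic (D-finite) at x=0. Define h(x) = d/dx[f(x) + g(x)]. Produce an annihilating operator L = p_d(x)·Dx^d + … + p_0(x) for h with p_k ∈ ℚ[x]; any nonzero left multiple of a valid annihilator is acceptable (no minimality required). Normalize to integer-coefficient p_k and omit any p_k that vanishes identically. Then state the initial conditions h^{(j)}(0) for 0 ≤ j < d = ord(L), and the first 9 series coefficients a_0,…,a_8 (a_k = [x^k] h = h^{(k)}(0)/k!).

L = (400 + 128·x + 256·x^2) + (36 + 176·x + 192·x^2 + 256·x^3)·Dx + (100 + 32·x + 64·x^2)·Dx^2 + (9 + 44·x + 48·x^2 + 64·x^3)·Dx^3  (order 3).
h: a_k = -8, 16, -56, 256, -3080/3, 4096, -737264/45, 65536, -82575368/315, …
ICs: h(0) = -8, h′(0) = 16, h′′(0) = -112.

f: a_k = 0, -4, 0, 8/3, 0, -8/15, 0, 16/315, 0, …
g: a_k = 0, -4, 8, -64/3, 64, -1024/5, 2048/3, -16384/7, 8192, …
h₀=f+g: left-lcm gives L₀, ord ≤ 4.
Derive L from L₀ (diff closure).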